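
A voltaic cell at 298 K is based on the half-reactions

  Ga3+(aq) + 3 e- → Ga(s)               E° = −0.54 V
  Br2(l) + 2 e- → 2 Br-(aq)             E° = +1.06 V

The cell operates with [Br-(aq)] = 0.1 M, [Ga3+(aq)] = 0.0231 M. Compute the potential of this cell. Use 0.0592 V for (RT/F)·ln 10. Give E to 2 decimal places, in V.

+1.69 V

Since E°(Br₂/Br⁻) > E°(Ga³⁺/Ga), Br₂/Br⁻ serves as the cathode.
E°cell = E°cat − E°an = +1.06 − (−0.54) = +1.60 V; n = 6.
For the overall reaction 3 Br2(l) + 2 Ga(s) → 6 Br-(aq) + 2 Ga3+(aq), Q = [Br-(aq)]^6·[Ga3+(aq)]^2 = 5.34×10^−10, giving log Q = −9.273.
E = E° − (0.0592/n)·log Q = +1.60 − (0.0592/6)(−9.273) = +1.69 V.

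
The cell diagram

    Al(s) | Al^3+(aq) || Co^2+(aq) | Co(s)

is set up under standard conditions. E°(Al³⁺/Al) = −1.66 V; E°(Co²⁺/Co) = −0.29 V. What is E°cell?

+1.37 V

By convention the left-hand electrode in cell notation is the anode (oxidation) and the right-hand electrode is the cathode (reduction).
E°cell = E°(right) − E°(left) = −0.29 − (−1.66) = +1.37 V.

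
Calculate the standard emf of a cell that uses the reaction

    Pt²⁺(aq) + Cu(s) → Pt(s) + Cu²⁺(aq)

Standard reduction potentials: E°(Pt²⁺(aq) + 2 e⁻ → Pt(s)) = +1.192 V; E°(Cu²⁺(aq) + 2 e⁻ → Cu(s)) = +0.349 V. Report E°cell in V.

+0.843 V

Pt²⁺(aq) gains electrons, so the Pt²⁺/Pt couple is the cathode; the Cu²⁺/Cu couple is the anode.
E°cell = E°(cathode) − E°(anode) = +1.192 − (+0.349) = +0.843 V.
The positive value indicates the reaction is spontaneous as written.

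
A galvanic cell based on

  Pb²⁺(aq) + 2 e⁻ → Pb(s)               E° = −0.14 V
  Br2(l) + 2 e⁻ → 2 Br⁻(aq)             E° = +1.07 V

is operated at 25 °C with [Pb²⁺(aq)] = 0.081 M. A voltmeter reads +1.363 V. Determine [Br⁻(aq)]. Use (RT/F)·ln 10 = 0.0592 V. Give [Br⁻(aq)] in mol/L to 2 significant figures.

With Br₂/Br⁻ at the cathode and Pb²⁺/Pb at the anode, E°cell = +1.07 − (−0.14) = +1.21 V (n = 2).
Rearranging E = E° − (0.0592/n)·log Q gives log Q = 2(+1.21 − (+1.363))/0.0592 = −5.169.
For Br2(l) + Pb(s) → 2 Br⁻(aq) + Pb²⁺(aq), the reaction quotient is Q = [Br⁻(aq)]^2·[Pb²⁺(aq)].
Substituting the known concentrations and solving, log [Br⁻(aq)] = −2.039 and [Br⁻(aq)] = 0.0091 M.

0.0091 M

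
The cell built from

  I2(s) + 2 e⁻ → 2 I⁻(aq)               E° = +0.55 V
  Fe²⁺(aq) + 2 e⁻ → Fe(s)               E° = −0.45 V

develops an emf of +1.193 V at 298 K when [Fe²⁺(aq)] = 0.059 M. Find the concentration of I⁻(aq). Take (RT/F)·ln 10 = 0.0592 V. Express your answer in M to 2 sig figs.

I₂/I⁻ is the cathode (higher E°); E°cell = +0.55 − (−0.45) = +1.00 V with n = 2.
Since E = E° − (0.0592/n)·log Q, log Q = n(E° − E)/0.0592 = −6.520.
Balancing electrons gives I2(s) + Fe(s) → 2 I⁻(aq) + Fe²⁺(aq); thus Q = [I⁻(aq)]^2·[Fe²⁺(aq)].
Substituting the known concentrations and solving, log [I⁻(aq)] = −2.645 and [I⁻(aq)] = 0.0023 M.

0.0023 M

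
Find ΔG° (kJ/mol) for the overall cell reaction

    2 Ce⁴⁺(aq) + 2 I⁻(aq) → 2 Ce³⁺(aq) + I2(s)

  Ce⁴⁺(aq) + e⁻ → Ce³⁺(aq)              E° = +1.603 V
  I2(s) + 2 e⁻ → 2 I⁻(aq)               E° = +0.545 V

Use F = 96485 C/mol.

−204 kJ/mol

In the reaction as written Ce⁴⁺(aq) is reduced, so the Ce⁴⁺/Ce³⁺ couple is the cathode and I₂/I⁻ is the anode.
E°cell = +1.603 − (+0.545) = +1.058 V; balancing electrons gives n = 2.
ΔG° = −nFE°cell = −(2)(96485)(+1.058) J/mol = −204 kJ/mol.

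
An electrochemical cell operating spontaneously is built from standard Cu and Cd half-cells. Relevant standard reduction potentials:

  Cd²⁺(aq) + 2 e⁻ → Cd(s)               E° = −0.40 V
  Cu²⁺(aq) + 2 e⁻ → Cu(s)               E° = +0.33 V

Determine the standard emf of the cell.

The Cu²⁺/Cu couple has the higher E°, so Cu ion is reduced (cathode) and Cd is oxidized (anode).
E°cell = E°(cathode) − E°(anode) = +0.33 − (−0.40) = +0.73 V.

+0.73 V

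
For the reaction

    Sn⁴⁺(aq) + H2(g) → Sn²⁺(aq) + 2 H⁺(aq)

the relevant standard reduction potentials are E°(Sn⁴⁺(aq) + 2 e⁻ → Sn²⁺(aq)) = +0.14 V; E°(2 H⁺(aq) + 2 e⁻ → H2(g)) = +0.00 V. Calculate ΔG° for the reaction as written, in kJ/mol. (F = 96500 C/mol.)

In the reaction as written Sn⁴⁺(aq) is reduced, so the Sn⁴⁺/Sn²⁺ couple is the cathode and 2H⁺/H₂ is the anode.
E°cell = +0.14 − (+0.00) = +0.14 V; balancing electrons gives n = 2.
ΔG° = −nFE°cell = −(2)(96500)(+0.14) J/mol = −27.0 kJ/mol.

−27.0 kJ/mol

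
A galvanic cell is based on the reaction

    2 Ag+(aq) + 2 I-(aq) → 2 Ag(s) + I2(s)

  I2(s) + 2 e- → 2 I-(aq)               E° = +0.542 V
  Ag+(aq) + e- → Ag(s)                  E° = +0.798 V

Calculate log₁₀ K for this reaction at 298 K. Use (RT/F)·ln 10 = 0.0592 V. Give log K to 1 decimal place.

log K = 8.6

The Ag⁺/Ag couple is reduced (cathode); E°cell = +0.798 − (+0.542) = +0.256 V with n = 2.
At equilibrium E = 0, so log K = nE°cell / 0.0592 = (2)(+0.256) / 0.0592 = 8.6.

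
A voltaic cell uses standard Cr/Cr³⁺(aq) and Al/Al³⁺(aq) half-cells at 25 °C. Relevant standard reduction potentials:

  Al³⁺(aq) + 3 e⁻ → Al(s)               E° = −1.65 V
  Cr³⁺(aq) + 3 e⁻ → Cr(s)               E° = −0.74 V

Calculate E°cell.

+0.91 V

The Cr³⁺/Cr couple has the higher E°, so Cr ion is reduced (cathode) and Al is oxidized (anode).
E°cell = E°(cathode) − E°(anode) = −0.74 − (−1.65) = +0.91 V.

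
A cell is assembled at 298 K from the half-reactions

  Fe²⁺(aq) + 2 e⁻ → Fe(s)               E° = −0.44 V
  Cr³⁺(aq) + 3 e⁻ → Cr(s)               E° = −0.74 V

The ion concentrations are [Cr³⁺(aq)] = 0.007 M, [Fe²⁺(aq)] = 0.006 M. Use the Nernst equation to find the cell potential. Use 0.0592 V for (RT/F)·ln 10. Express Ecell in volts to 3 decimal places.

Fe²⁺/Fe is reduced (cathode, E° = −0.44 V) and Cr³⁺/Cr is oxidized (anode).
E°cell = E°cat − E°an = −0.44 − (−0.74) = +0.30 V; n = 6.
For the overall reaction 3 Fe²⁺(aq) + 2 Cr(s) → 3 Fe(s) + 2 Cr³⁺(aq), Q = [Cr³⁺(aq)]^2 / [Fe²⁺(aq)]^3 = 227, giving log Q = 2.356.
By the Nernst equation, E = +0.30 − (0.0592/6)·(2.356) = +0.277 V.

+0.277 V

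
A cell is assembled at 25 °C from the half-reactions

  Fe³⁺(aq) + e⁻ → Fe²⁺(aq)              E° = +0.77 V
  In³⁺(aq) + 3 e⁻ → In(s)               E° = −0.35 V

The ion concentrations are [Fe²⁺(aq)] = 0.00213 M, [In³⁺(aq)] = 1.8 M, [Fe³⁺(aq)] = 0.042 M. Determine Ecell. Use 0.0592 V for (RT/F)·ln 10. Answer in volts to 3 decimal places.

+1.192 V

Since E°(Fe³⁺/Fe²⁺) > E°(In³⁺/In), Fe³⁺/Fe²⁺ serves as the cathode.
The standard potential is +0.77 − (−0.35) = +1.12 V and the balanced reaction transfers n = 3 electrons.
The balanced reaction is 3 Fe³⁺(aq) + In(s) → 3 Fe²⁺(aq) + In³⁺(aq), so Q = ([Fe²⁺(aq)]^3·[In³⁺(aq)]) / [Fe³⁺(aq)]^3 = 0.000235 and log Q = −3.629.
E = E° − (0.0592/n)·log Q = +1.12 − (0.0592/3)(−3.629) = +1.192 V.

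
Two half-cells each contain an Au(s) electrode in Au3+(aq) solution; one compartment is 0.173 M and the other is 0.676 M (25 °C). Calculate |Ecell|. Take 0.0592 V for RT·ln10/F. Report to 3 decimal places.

For a concentration cell E°cell = 0, since both electrodes use the same couple.
The compartment with the higher Au3+(aq) concentration (0.676 M) acts as the cathode; ions are reduced there and produced at the dilute (0.173 M) anode.
With n = 3, Ecell = −(0.0592/3)·log([dilute]/[conc]) = −(0.0592/3)·log(0.173/0.676) = +0.012 V.

0.012 V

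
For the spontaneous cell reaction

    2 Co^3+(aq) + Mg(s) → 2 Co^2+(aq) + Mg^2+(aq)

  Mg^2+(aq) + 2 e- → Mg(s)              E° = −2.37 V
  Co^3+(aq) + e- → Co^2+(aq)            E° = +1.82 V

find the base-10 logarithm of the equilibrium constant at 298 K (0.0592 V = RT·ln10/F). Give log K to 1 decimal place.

log K = 141.6

The Co³⁺/Co²⁺ couple is reduced (cathode); E°cell = +1.82 − (−2.37) = +4.19 V with n = 2.
At equilibrium E = 0, so log K = nE°cell / 0.0592 = (2)(+4.19) / 0.0592 = 141.6.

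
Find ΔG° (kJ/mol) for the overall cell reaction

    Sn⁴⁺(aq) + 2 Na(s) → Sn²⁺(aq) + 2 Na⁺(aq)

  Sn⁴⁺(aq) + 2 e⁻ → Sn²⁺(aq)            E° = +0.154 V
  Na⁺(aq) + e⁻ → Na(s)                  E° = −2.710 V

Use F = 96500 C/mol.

In the reaction as written Sn⁴⁺(aq) is reduced, so the Sn⁴⁺/Sn²⁺ couple is the cathode and Na⁺/Na is the anode.
E°cell = +0.154 − (−2.710) = +2.864 V; balancing electrons gives n = 2.
ΔG° = −nFE°cell = −(2)(96500)(+2.864) J/mol = −553 kJ/mol.

−553 kJ/mol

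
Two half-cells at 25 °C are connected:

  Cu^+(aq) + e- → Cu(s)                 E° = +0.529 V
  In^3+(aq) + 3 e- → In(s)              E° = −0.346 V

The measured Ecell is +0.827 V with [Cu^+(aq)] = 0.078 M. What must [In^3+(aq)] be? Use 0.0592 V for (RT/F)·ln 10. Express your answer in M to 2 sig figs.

0.13 M

Cu⁺/Cu is the cathode (higher E°); E°cell = +0.529 − (−0.346) = +0.875 V with n = 3.
Since E = E° − (0.0592/n)·log Q, log Q = n(E° − E)/0.0592 = 2.432.
Balancing electrons gives 3 Cu^+(aq) + In(s) → 3 Cu(s) + In^3+(aq); thus Q = [In^3+(aq)] / [Cu^+(aq)]^3.
Isolating [In^3+(aq)] in Q = 10^{2.432} yields log [In^3+(aq)] = −0.892, i.e. 0.13 M.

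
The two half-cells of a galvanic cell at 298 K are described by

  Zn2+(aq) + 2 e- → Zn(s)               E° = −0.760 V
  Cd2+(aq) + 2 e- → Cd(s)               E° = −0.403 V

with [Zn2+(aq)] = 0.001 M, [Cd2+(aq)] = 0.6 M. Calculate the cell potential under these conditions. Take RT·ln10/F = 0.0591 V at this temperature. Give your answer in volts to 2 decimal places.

+0.44 V

The Cd²⁺/Cd couple has the more positive E°, so it is the cathode; Zn²⁺/Zn is the anode.
E°cell = E°cat − E°an = −0.403 − (−0.760) = +0.357 V; n = 2.
The balanced reaction is Cd2+(aq) + Zn(s) → Cd(s) + Zn2+(aq), so Q = [Zn2+(aq)] / [Cd2+(aq)] = 0.00167 and log Q = −2.778.
Applying E = E° − (RT ln10/nF)·log Q gives +0.357 − (0.0591/2)(−2.778) = +0.44 V.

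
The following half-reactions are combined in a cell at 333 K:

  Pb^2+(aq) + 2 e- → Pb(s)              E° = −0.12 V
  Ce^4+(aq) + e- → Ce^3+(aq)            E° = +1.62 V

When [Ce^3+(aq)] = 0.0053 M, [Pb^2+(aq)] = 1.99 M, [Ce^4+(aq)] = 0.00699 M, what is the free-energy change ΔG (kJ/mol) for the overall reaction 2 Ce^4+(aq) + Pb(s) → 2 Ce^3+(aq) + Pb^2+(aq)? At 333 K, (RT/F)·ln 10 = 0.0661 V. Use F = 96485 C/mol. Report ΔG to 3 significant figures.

−335 kJ/mol

The standard cell potential is +1.62 − (−0.12) = +1.74 V, with n = 2 electrons in the balanced equation.
Here Q = ([Ce^3+(aq)]^2·[Pb^2+(aq)]) / [Ce^4+(aq)]^2 = 1.14 (log Q = 0.058), giving E = +1.74 − (0.0661/2)·(0.058) = +1.7381 V.
Finally ΔG = −nFE = −(2)(96485 C/mol)(+1.7381 V) = −335 kJ/mol.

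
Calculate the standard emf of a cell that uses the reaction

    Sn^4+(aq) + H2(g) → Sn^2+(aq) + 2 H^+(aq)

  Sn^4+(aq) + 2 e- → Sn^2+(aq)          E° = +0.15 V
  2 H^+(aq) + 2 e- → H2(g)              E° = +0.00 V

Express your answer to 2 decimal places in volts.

+0.15 V

Sn^4+(aq) gains electrons, so the Sn⁴⁺/Sn²⁺ couple is the cathode; the 2H⁺/H₂ couple is the anode.
E°cell = E°(cathode) − E°(anode) = +0.15 − (+0.00) = +0.15 V.
The positive value indicates the reaction is spontaneous as written.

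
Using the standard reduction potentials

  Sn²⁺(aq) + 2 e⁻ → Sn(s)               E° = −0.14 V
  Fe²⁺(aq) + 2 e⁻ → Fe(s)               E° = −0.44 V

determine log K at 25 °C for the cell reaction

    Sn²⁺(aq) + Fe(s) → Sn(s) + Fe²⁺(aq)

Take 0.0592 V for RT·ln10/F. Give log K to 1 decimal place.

The Sn²⁺/Sn couple is reduced (cathode); E°cell = −0.14 − (−0.44) = +0.30 V with n = 2.
At equilibrium E = 0, so log K = nE°cell / 0.0592 = (2)(+0.30) / 0.0592 = 10.1.

log K = 10.1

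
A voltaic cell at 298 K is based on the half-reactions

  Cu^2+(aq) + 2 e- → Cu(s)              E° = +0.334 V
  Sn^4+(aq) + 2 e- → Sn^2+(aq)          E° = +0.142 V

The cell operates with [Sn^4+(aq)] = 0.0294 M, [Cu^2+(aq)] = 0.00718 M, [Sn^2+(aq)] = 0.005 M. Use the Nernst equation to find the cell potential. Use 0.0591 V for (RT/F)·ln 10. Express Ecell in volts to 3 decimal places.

+0.106 V

The Cu²⁺/Cu couple has the more positive E°, so it is the cathode; Sn⁴⁺/Sn²⁺ is the anode.
E°cell = E°cat − E°an = +0.334 − (+0.142) = +0.192 V; n = 2.
Balancing gives Cu^2+(aq) + Sn^2+(aq) → Cu(s) + Sn^4+(aq); hence Q = [Sn^4+(aq)] / ([Cu^2+(aq)]·[Sn^2+(aq)]) = 819 (log Q = 2.913).
By the Nernst equation, E = +0.192 − (0.0591/2)·(2.913) = +0.106 V.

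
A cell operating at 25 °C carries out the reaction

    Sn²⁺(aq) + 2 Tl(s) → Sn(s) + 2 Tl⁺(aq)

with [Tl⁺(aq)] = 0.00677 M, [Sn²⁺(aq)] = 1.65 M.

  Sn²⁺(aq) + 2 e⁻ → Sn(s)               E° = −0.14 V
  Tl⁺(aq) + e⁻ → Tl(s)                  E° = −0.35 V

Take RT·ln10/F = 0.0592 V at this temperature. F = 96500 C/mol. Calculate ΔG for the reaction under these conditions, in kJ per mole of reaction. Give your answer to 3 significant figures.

−66.6 kJ/mol

With Sn²⁺/Sn reduced at the cathode, E°cell = −0.14 − (−0.35) = +0.21 V and n = 2.
Q = [Tl⁺(aq)]^2 / [Sn²⁺(aq)] = 2.78×10^−5, so log Q = −4.556 and E = +0.21 − (0.0592/2)(−4.556) = +0.3449 V.
Finally ΔG = −nFE = −(2)(96500 C/mol)(+0.3449 V) = −66.6 kJ/mol.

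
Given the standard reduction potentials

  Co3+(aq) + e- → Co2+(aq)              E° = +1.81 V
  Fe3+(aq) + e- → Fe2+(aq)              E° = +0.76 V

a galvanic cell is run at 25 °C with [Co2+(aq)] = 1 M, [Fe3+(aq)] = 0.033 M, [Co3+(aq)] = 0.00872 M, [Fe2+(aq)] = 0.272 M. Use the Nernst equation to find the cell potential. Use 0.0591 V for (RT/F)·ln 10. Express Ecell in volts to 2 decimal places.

+0.98 V

Co³⁺/Co²⁺ is reduced (cathode, E° = +1.81 V) and Fe³⁺/Fe²⁺ is oxidized (anode).
E°cell = E°cat − E°an = +1.81 − (+0.76) = +1.05 V; n = 1.
The balanced reaction is Co3+(aq) + Fe2+(aq) → Co2+(aq) + Fe3+(aq), so Q = ([Co2+(aq)]·[Fe3+(aq)]) / ([Co3+(aq)]·[Fe2+(aq)]) = 13.9 and log Q = 1.143.
E = E° − (0.0591/n)·log Q = +1.05 − (0.0591/1)(1.143) = +0.98 V.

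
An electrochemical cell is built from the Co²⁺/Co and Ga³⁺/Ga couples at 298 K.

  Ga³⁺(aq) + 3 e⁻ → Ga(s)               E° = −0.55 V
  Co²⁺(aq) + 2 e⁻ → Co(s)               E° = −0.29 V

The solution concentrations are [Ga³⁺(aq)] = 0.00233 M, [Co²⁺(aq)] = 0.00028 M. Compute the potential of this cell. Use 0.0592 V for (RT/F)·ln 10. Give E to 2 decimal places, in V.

+0.21 V

The Co²⁺/Co couple has the more positive E°, so it is the cathode; Ga³⁺/Ga is the anode.
E°cell = −0.29 − (−0.55) = +0.26 V, with n = 6 electrons transferred.
For the overall reaction 3 Co²⁺(aq) + 2 Ga(s) → 3 Co(s) + 2 Ga³⁺(aq), Q = [Ga³⁺(aq)]^2 / [Co²⁺(aq)]^3 = 2.47×10^5, giving log Q = 5.393.
E = E° − (0.0592/n)·log Q = +0.26 − (0.0592/6)(5.393) = +0.21 V.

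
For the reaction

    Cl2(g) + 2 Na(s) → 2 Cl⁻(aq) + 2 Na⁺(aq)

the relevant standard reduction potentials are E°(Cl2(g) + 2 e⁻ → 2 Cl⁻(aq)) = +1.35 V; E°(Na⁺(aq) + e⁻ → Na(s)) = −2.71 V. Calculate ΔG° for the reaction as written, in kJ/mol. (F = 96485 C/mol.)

−783 kJ/mol

In the reaction as written Cl2(g) is reduced, so the Cl₂/Cl⁻ couple is the cathode and Na⁺/Na is the anode.
E°cell = +1.35 − (−2.71) = +4.06 V; balancing electrons gives n = 2.
ΔG° = −nFE°cell = −(2)(96485)(+4.06) J/mol = −783 kJ/mol.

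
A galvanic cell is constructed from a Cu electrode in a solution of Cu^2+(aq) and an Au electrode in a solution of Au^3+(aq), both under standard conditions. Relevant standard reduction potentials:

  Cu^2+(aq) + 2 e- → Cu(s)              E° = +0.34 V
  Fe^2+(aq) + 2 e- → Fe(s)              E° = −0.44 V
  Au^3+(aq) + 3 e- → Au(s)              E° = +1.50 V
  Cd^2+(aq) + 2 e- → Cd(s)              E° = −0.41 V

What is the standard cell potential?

Of the two couples in this cell, the one with the more positive reduction potential is reduced at the cathode: here that is Au³⁺/Au (+1.50 V); Cu²⁺/Cu (+0.34 V) is the anode.
E°cell = E°(cathode) − E°(anode) = +1.50 − (+0.34) = +1.16 V.

+1.16 V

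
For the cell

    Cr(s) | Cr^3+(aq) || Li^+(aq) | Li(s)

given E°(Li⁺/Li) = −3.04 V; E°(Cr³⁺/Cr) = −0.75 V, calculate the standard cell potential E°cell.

−2.29 V

By convention the left-hand electrode in cell notation is the anode (oxidation) and the right-hand electrode is the cathode (reduction).
E°cell = E°(right) − E°(left) = −3.04 − (−0.75) = −2.29 V.
The negative sign shows that, as written, the cell would require an external voltage to drive the reaction.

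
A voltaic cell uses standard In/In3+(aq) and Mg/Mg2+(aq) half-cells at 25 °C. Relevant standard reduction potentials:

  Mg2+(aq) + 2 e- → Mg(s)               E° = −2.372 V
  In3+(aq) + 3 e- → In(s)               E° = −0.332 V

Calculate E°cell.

+2.040 V

Of the two couples in this cell, the one with the more positive reduction potential is reduced at the cathode: here that is In³⁺/In (−0.332 V); Mg²⁺/Mg (−2.372 V) is the anode.
E°cell = E°(cathode) − E°(anode) = −0.332 − (−2.372) = +2.040 V.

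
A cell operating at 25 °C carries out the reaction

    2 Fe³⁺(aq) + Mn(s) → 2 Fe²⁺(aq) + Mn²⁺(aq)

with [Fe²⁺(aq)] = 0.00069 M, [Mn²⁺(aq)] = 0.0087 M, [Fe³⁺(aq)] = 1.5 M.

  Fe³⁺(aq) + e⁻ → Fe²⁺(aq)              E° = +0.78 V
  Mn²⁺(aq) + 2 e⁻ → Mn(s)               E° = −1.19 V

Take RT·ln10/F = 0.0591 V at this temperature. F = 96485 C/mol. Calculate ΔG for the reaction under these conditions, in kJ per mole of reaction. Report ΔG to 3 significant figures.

E°cell = +0.78 − (−1.19) = +1.97 V; the balanced reaction transfers n = 2 electrons.
The reaction quotient is ([Fe²⁺(aq)]^2·[Mn²⁺(aq)]) / [Fe³⁺(aq)]^2 = 1.84×10^−9; by Nernst, E = +1.97 − (0.0591/2)(−8.735) = +2.2281 V.
Finally ΔG = −nFE = −(2)(96485 C/mol)(+2.2281 V) = −430 kJ/mol.

−430 kJ/mol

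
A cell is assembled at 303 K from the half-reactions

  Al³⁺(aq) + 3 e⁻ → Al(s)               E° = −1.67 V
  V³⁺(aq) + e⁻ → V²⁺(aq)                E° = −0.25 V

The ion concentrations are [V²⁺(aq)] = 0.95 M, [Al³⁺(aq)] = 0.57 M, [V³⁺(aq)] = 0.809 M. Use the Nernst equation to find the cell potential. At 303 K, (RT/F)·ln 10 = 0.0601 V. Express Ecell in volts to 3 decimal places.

The V³⁺/V²⁺ couple has the more positive E°, so it is the cathode; Al³⁺/Al is the anode.
The standard potential is −0.25 − (−1.67) = +1.42 V and the balanced reaction transfers n = 3 electrons.
For the overall reaction 3 V³⁺(aq) + Al(s) → 3 V²⁺(aq) + Al³⁺(aq), Q = ([V²⁺(aq)]^3·[Al³⁺(aq)]) / [V³⁺(aq)]^3 = 0.923, giving log Q = −0.035.
Applying E = E° − (RT ln10/nF)·log Q gives +1.42 − (0.0601/3)(−0.035) = +1.421 V.

+1.421 V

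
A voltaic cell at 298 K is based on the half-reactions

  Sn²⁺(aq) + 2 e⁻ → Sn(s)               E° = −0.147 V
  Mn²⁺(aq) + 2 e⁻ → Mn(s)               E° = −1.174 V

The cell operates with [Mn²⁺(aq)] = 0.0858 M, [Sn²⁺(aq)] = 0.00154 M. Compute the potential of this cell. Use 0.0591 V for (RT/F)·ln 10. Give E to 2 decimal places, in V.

Since E°(Sn²⁺/Sn) > E°(Mn²⁺/Mn), Sn²⁺/Sn serves as the cathode.
E°cell = −0.147 − (−1.174) = +1.027 V, with n = 2 electrons transferred.
For the overall reaction Sn²⁺(aq) + Mn(s) → Sn(s) + Mn²⁺(aq), Q = [Mn²⁺(aq)] / [Sn²⁺(aq)] = 55.7, giving log Q = 1.746.
E = E° − (0.0591/n)·log Q = +1.027 − (0.0591/2)(1.746) = +0.98 V.

+0.98 V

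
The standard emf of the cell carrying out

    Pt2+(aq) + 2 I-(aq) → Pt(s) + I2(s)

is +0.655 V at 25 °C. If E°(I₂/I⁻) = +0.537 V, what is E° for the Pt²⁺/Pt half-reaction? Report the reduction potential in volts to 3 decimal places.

+1.192 V

In the reaction as written the Pt²⁺/Pt couple is reduced (cathode) and I₂/I⁻ is oxidized (anode), so E°cell = E°(Pt²⁺/Pt) − E°(I₂/I⁻).
E°(Pt²⁺/Pt) = E°cell + E°(anode) = +0.655 + (+0.537) = +1.192 V.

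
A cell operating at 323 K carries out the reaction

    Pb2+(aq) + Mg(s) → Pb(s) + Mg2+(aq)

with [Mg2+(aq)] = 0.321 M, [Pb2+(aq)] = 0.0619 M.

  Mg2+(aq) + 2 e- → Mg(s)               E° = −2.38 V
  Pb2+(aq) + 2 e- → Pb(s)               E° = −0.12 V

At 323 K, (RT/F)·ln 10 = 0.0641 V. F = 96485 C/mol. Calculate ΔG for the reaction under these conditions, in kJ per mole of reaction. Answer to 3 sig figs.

With Pb²⁺/Pb reduced at the cathode, E°cell = −0.12 − (−2.38) = +2.26 V and n = 2.
The reaction quotient is [Mg2+(aq)] / [Pb2+(aq)] = 5.19; by Nernst, E = +2.26 − (0.0641/2)(0.715) = +2.2371 V.
Then ΔG = −nFE = −2 × 96485 × +2.2371 J/mol = −432 kJ/mol.

−432 kJ/mol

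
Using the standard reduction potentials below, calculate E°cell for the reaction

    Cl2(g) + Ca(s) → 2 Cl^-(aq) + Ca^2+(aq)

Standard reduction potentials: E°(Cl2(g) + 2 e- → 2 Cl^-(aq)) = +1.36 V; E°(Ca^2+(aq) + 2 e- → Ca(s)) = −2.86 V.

In the reaction as written, Cl2(g) is reduced (cathode) and Ca^2+(aq) is produced by oxidation at the anode.
E°cell = E°(cathode) − E°(anode) = +1.36 − (−2.86) = +4.22 V.

+4.22 V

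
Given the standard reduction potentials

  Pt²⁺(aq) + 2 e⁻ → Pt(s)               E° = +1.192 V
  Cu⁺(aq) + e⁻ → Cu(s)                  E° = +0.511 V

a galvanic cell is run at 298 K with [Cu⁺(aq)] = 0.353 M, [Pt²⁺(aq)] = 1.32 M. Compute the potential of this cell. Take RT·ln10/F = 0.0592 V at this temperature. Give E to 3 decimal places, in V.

Since E°(Pt²⁺/Pt) > E°(Cu⁺/Cu), Pt²⁺/Pt serves as the cathode.
The standard potential is +1.192 − (+0.511) = +0.681 V and the balanced reaction transfers n = 2 electrons.
For the overall reaction Pt²⁺(aq) + 2 Cu(s) → Pt(s) + 2 Cu⁺(aq), Q = [Cu⁺(aq)]^2 / [Pt²⁺(aq)] = 0.0944, giving log Q = −1.025.
By the Nernst equation, E = +0.681 − (0.0592/2)·(−1.025) = +0.711 V.

+0.711 V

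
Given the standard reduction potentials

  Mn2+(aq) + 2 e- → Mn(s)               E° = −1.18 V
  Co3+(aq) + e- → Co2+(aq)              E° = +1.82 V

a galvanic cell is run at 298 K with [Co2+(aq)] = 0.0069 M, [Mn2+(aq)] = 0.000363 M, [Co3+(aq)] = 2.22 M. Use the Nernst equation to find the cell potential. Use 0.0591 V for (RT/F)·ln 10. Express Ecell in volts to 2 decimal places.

Co³⁺/Co²⁺ is reduced (cathode, E° = +1.82 V) and Mn²⁺/Mn is oxidized (anode).
E°cell = +1.82 − (−1.18) = +3.00 V, with n = 2 electrons transferred.
Balancing gives 2 Co3+(aq) + Mn(s) → 2 Co2+(aq) + Mn2+(aq); hence Q = ([Co2+(aq)]^2·[Mn2+(aq)]) / [Co3+(aq)]^2 = 3.51×10^−9 (log Q = −8.455).
Applying E = E° − (RT ln10/nF)·log Q gives +3.00 − (0.0591/2)(−8.455) = +3.25 V.

+3.25 V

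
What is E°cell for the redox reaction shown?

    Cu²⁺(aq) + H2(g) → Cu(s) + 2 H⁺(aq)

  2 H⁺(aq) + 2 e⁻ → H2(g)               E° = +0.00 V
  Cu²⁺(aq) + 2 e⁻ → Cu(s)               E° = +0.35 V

+0.35 V

In the reaction as written, Cu²⁺(aq) is reduced (cathode) and H⁺(aq) is produced by oxidation at the anode.
E°cell = E°(cathode) − E°(anode) = +0.35 − (+0.00) = +0.35 V.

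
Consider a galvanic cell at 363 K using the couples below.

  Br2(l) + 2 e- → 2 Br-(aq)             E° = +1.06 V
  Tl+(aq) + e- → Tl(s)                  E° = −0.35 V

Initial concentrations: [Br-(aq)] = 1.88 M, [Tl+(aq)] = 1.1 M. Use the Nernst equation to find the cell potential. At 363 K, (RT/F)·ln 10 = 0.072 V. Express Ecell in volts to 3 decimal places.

+1.387 V

The Br₂/Br⁻ couple has the more positive E°, so it is the cathode; Tl⁺/Tl is the anode.
E°cell = E°cat − E°an = +1.06 − (−0.35) = +1.41 V; n = 2.
The balanced reaction is Br2(l) + 2 Tl(s) → 2 Br-(aq) + 2 Tl+(aq), so Q = [Br-(aq)]^2·[Tl+(aq)]^2 = 4.28 and log Q = 0.631.
E = E° − (0.072/n)·log Q = +1.41 − (0.072/2)(0.631) = +1.387 V.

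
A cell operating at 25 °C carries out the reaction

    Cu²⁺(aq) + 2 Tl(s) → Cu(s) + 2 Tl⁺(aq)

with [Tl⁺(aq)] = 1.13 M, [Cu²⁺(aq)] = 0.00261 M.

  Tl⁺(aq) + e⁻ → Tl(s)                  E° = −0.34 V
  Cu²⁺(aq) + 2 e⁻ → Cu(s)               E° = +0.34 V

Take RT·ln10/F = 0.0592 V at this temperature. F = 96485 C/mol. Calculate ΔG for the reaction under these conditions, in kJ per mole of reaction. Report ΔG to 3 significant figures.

The standard cell potential is +0.34 − (−0.34) = +0.68 V, with n = 2 electrons in the balanced equation.
Here Q = [Tl⁺(aq)]^2 / [Cu²⁺(aq)] = 489 (log Q = 2.690), giving E = +0.68 − (0.0592/2)·(2.690) = +0.6004 V.
Then ΔG = −nFE = −2 × 96485 × +0.6004 J/mol = −116 kJ/mol.

−116 kJ/mol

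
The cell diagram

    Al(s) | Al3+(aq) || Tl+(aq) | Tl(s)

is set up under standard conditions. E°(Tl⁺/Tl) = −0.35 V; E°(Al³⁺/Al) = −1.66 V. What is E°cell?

+1.31 V

By convention the left-hand electrode in cell notation is the anode (oxidation) and the right-hand electrode is the cathode (reduction).
E°cell = E°(right) − E°(left) = −0.35 − (−1.66) = +1.31 V.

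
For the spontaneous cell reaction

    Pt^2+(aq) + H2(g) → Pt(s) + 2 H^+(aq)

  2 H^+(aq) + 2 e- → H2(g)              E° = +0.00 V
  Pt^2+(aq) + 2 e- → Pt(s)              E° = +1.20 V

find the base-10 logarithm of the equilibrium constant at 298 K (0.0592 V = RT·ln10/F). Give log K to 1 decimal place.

log K = 40.5

The Pt²⁺/Pt couple is reduced (cathode); E°cell = +1.20 − (+0.00) = +1.20 V with n = 2.
At equilibrium E = 0, so log K = nE°cell / 0.0592 = (2)(+1.20) / 0.0592 = 40.5.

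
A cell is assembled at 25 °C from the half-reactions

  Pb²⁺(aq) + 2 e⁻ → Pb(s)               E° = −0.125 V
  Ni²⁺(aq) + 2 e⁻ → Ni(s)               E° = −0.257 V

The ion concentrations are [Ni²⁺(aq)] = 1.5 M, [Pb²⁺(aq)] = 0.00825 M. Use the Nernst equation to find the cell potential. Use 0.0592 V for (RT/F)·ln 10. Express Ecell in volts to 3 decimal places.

Since E°(Pb²⁺/Pb) > E°(Ni²⁺/Ni), Pb²⁺/Pb serves as the cathode.
The standard potential is −0.125 − (−0.257) = +0.132 V and the balanced reaction transfers n = 2 electrons.
The balanced reaction is Pb²⁺(aq) + Ni(s) → Pb(s) + Ni²⁺(aq), so Q = [Ni²⁺(aq)] / [Pb²⁺(aq)] = 182 and log Q = 2.260.
By the Nernst equation, E = +0.132 − (0.0592/2)·(2.260) = +0.065 V.

+0.065 V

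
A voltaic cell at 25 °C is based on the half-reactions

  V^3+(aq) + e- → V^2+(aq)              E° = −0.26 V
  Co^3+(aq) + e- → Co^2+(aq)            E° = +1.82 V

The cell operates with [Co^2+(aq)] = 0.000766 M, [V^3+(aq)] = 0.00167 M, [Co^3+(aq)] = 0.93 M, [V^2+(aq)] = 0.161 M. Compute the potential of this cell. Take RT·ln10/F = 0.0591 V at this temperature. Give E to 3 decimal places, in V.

Co³⁺/Co²⁺ is reduced (cathode, E° = +1.82 V) and V³⁺/V²⁺ is oxidized (anode).
E°cell = E°cat − E°an = +1.82 − (−0.26) = +2.08 V; n = 1.
The balanced reaction is Co^3+(aq) + V^2+(aq) → Co^2+(aq) + V^3+(aq), so Q = ([Co^2+(aq)]·[V^3+(aq)]) / ([Co^3+(aq)]·[V^2+(aq)]) = 8.54×10^−6 and log Q = −5.068.
E = E° − (0.0591/n)·log Q = +2.08 − (0.0591/1)(−5.068) = +2.380 V.

+2.380 V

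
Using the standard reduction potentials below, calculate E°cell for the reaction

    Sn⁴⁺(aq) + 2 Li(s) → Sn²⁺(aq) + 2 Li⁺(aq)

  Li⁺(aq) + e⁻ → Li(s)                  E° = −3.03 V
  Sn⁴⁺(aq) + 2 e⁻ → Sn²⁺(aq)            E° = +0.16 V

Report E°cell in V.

In the reaction as written, Sn⁴⁺(aq) is reduced (cathode) and Li⁺(aq) is produced by oxidation at the anode.
E°cell = E°(cathode) − E°(anode) = +0.16 − (−3.03) = +3.19 V.
The positive value indicates the reaction is spontaneous as written.

+3.19 V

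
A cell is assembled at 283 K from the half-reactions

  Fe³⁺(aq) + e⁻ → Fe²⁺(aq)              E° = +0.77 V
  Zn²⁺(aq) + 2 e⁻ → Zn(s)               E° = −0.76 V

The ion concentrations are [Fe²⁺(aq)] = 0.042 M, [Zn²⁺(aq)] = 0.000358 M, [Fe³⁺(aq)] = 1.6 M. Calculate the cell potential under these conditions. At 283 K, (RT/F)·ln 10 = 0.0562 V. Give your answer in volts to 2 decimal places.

Fe³⁺/Fe²⁺ is reduced (cathode, E° = +0.77 V) and Zn²⁺/Zn is oxidized (anode).
E°cell = E°cat − E°an = +0.77 − (−0.76) = +1.53 V; n = 2.
The balanced reaction is 2 Fe³⁺(aq) + Zn(s) → 2 Fe²⁺(aq) + Zn²⁺(aq), so Q = ([Fe²⁺(aq)]^2·[Zn²⁺(aq)]) / [Fe³⁺(aq)]^2 = 2.47×10^−7 and log Q = −6.608.
E = E° − (0.0562/n)·log Q = +1.53 − (0.0562/2)(−6.608) = +1.72 V.

+1.72 V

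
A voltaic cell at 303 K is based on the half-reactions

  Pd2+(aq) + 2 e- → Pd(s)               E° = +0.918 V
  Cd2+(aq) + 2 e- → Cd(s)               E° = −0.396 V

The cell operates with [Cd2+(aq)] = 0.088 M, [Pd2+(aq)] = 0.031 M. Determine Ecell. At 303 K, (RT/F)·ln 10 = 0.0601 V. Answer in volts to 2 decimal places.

+1.30 V

Pd²⁺/Pd is reduced (cathode, E° = +0.918 V) and Cd²⁺/Cd is oxidized (anode).
E°cell = +0.918 − (−0.396) = +1.314 V, with n = 2 electrons transferred.
The balanced reaction is Pd2+(aq) + Cd(s) → Pd(s) + Cd2+(aq), so Q = [Cd2+(aq)] / [Pd2+(aq)] = 2.84 and log Q = 0.453.
E = E° − (0.0601/n)·log Q = +1.314 − (0.0601/2)(0.453) = +1.30 V.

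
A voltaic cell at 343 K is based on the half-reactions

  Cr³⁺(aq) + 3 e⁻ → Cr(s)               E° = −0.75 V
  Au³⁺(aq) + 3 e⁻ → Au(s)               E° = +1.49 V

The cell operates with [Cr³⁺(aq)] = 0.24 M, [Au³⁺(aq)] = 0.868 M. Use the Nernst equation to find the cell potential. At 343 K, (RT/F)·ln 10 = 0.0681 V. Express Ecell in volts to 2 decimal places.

The Au³⁺/Au couple has the more positive E°, so it is the cathode; Cr³⁺/Cr is the anode.
The standard potential is +1.49 − (−0.75) = +2.24 V and the balanced reaction transfers n = 3 electrons.
For the overall reaction Au³⁺(aq) + Cr(s) → Au(s) + Cr³⁺(aq), Q = [Cr³⁺(aq)] / [Au³⁺(aq)] = 0.276, giving log Q = −0.558.
By the Nernst equation, E = +2.24 − (0.0681/3)·(−0.558) = +2.25 V.

+2.25 V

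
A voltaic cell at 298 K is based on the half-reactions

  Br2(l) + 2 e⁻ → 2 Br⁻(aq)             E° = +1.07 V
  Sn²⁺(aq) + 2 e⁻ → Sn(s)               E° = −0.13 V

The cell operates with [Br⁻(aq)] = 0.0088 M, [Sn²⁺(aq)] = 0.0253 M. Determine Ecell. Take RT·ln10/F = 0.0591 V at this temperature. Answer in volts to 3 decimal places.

+1.369 V

Since E°(Br₂/Br⁻) > E°(Sn²⁺/Sn), Br₂/Br⁻ serves as the cathode.
The standard potential is +1.07 − (−0.13) = +1.20 V and the balanced reaction transfers n = 2 electrons.
Balancing gives Br2(l) + Sn(s) → 2 Br⁻(aq) + Sn²⁺(aq); hence Q = [Br⁻(aq)]^2·[Sn²⁺(aq)] = 1.96×10^−6 (log Q = −5.708).
E = E° − (0.0591/n)·log Q = +1.20 − (0.0591/2)(−5.708) = +1.369 V.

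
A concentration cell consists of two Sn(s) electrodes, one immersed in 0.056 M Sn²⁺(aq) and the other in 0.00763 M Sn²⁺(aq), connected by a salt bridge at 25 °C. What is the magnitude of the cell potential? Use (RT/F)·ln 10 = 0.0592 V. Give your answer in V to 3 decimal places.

For a concentration cell E°cell = 0, since both electrodes use the same couple.
The compartment with the higher Sn²⁺(aq) concentration (0.056 M) acts as the cathode; ions are reduced there and produced at the dilute (0.00763 M) anode.
With n = 2, Ecell = −(0.0592/2)·log([dilute]/[conc]) = −(0.0592/2)·log(0.00763/0.056) = +0.026 V.

0.026 V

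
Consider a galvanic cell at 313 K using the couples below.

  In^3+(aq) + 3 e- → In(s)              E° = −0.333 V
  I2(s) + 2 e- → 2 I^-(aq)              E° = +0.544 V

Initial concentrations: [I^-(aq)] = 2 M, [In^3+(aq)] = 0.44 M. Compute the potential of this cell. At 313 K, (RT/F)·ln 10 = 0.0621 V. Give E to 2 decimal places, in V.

+0.87 V

The I₂/I⁻ couple has the more positive E°, so it is the cathode; In³⁺/In is the anode.
E°cell = +0.544 − (−0.333) = +0.877 V, with n = 6 electrons transferred.
Balancing gives 3 I2(s) + 2 In(s) → 6 I^-(aq) + 2 In^3+(aq); hence Q = [I^-(aq)]^6·[In^3+(aq)]^2 = 12.4 (log Q = 1.093).
Applying E = E° − (RT ln10/nF)·log Q gives +0.877 − (0.0621/6)(1.093) = +0.87 V.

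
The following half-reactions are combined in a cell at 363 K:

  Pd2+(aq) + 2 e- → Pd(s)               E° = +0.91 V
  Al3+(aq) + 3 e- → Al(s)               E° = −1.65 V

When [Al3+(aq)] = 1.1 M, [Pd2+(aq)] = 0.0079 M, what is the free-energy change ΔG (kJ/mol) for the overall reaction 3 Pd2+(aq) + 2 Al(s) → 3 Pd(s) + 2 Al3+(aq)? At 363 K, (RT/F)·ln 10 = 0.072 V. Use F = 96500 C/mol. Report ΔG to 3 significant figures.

−1440 kJ/mol

The standard cell potential is +0.91 − (−1.65) = +2.56 V, with n = 6 electrons in the balanced equation.
Q = [Al3+(aq)]^2 / [Pd2+(aq)]^3 = 2.45×10^6, so log Q = 6.390 and E = +2.56 − (0.072/6)(6.390) = +2.4833 V.
Finally ΔG = −nFE = −(6)(96500 C/mol)(+2.4833 V) = −1440 kJ/mol.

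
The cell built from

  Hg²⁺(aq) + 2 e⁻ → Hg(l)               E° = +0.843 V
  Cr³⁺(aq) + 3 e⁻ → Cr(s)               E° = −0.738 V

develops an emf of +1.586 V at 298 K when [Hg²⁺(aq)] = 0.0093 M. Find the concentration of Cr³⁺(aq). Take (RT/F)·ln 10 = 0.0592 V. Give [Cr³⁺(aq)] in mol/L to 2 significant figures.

0.00050 M

The Hg²⁺/Hg couple has the larger reduction potential, so it is the cathode: E°cell = +0.843 − (−0.738) = +1.581 V and n = 6.
From the Nernst equation, log Q = n(E° − E)/0.0592 = 6·(+1.581 − (+1.586))/0.0592 = −0.507.
For 3 Hg²⁺(aq) + 2 Cr(s) → 3 Hg(l) + 2 Cr³⁺(aq), the reaction quotient is Q = [Cr³⁺(aq)]^2 / [Hg²⁺(aq)]^3.
Isolating [Cr³⁺(aq)] in Q = 10^{−0.507} yields log [Cr³⁺(aq)] = −3.301, i.e. 0.00050 M.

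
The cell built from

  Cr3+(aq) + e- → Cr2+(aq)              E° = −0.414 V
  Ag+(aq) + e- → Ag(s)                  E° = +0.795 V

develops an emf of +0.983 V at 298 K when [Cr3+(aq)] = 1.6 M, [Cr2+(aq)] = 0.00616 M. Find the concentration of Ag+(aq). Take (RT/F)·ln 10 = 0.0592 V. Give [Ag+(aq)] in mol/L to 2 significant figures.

0.040 M

Ag⁺/Ag is the cathode (higher E°); E°cell = +0.795 − (−0.414) = +1.209 V with n = 1.
From the Nernst equation, log Q = n(E° − E)/0.0592 = 1·(+1.209 − (+0.983))/0.0592 = 3.818.
For Ag+(aq) + Cr2+(aq) → Ag(s) + Cr3+(aq), the reaction quotient is Q = [Cr3+(aq)] / ([Ag+(aq)]·[Cr2+(aq)]).
Solving for the unknown gives log [Ag+(aq)] = −1.403, so [Ag+(aq)] ≈ 0.040 M.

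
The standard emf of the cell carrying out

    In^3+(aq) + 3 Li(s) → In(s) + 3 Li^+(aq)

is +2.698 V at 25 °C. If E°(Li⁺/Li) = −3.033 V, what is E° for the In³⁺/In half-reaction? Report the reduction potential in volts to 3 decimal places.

In the reaction as written the In³⁺/In couple is reduced (cathode) and Li⁺/Li is oxidized (anode), so E°cell = E°(In³⁺/In) − E°(Li⁺/Li).
E°(In³⁺/In) = E°cell + E°(anode) = +2.698 + (−3.033) = −0.335 V.

−0.335 V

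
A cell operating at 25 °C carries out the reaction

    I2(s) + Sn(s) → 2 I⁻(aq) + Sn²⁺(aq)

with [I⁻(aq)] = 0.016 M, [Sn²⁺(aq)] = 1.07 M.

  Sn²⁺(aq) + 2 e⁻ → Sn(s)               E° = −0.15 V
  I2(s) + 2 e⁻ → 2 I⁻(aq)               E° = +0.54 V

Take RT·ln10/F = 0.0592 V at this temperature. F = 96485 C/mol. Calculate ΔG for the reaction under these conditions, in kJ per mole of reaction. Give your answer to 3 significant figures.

−153 kJ/mol

The standard cell potential is +0.54 − (−0.15) = +0.69 V, with n = 2 electrons in the balanced equation.
Here Q = [I⁻(aq)]^2·[Sn²⁺(aq)] = 0.000274 (log Q = −3.562), giving E = +0.69 − (0.0592/2)·(−3.562) = +0.7954 V.
Then ΔG = −nFE = −2 × 96485 × +0.7954 J/mol = −153 kJ/mol.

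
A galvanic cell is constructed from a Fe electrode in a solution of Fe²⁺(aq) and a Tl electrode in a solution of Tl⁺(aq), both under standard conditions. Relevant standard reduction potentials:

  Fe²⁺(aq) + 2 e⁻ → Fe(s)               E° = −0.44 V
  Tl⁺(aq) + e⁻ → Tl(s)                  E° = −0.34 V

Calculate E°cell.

+0.10 V

Of the two couples in this cell, the one with the more positive reduction potential is reduced at the cathode: here that is Tl⁺/Tl (−0.34 V); Fe²⁺/Fe (−0.44 V) is the anode.
E°cell = E°(cathode) − E°(anode) = −0.34 − (−0.44) = +0.10 V.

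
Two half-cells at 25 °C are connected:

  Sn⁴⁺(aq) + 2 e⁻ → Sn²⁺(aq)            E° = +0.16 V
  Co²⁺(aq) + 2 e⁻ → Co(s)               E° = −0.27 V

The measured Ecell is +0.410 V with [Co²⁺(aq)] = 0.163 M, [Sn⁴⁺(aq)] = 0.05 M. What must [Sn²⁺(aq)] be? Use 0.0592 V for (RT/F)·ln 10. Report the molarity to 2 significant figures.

1.5 M

Sn⁴⁺/Sn²⁺ is the cathode (higher E°); E°cell = +0.16 − (−0.27) = +0.43 V with n = 2.
Rearranging E = E° − (0.0592/n)·log Q gives log Q = 2(+0.43 − (+0.410))/0.0592 = 0.676.
For Sn⁴⁺(aq) + Co(s) → Sn²⁺(aq) + Co²⁺(aq), the reaction quotient is Q = ([Sn²⁺(aq)]·[Co²⁺(aq)]) / [Sn⁴⁺(aq)].
Substituting the known concentrations and solving, log [Sn²⁺(aq)] = 0.163 and [Sn²⁺(aq)] = 1.5 M.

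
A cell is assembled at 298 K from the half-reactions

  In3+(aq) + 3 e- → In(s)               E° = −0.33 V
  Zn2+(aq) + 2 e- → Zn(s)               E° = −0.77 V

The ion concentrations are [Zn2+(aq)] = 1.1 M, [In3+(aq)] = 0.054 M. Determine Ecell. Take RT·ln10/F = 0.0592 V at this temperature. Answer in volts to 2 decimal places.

Since E°(In³⁺/In) > E°(Zn²⁺/Zn), In³⁺/In serves as the cathode.
The standard potential is −0.33 − (−0.77) = +0.44 V and the balanced reaction transfers n = 6 electrons.
The balanced reaction is 2 In3+(aq) + 3 Zn(s) → 2 In(s) + 3 Zn2+(aq), so Q = [Zn2+(aq)]^3 / [In3+(aq)]^2 = 456 and log Q = 2.659.
Applying E = E° − (RT ln10/nF)·log Q gives +0.44 − (0.0592/6)(2.659) = +0.41 V.

+0.41 V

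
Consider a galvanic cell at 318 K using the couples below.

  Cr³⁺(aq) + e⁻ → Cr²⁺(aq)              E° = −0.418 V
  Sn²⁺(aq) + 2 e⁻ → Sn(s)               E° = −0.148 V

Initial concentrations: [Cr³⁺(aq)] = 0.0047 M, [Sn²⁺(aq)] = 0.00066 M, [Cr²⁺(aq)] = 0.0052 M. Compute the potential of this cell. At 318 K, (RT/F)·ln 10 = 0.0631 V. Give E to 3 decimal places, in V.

+0.172 V

Sn²⁺/Sn is reduced (cathode, E° = −0.148 V) and Cr³⁺/Cr²⁺ is oxidized (anode).
E°cell = −0.148 − (−0.418) = +0.270 V, with n = 2 electrons transferred.
Balancing gives Sn²⁺(aq) + 2 Cr²⁺(aq) → Sn(s) + 2 Cr³⁺(aq); hence Q = [Cr³⁺(aq)]^2 / ([Sn²⁺(aq)]·[Cr²⁺(aq)]^2) = 1.24×10^3 (log Q = 3.093).
Applying E = E° − (RT ln10/nF)·log Q gives +0.270 − (0.0631/2)(3.093) = +0.172 V.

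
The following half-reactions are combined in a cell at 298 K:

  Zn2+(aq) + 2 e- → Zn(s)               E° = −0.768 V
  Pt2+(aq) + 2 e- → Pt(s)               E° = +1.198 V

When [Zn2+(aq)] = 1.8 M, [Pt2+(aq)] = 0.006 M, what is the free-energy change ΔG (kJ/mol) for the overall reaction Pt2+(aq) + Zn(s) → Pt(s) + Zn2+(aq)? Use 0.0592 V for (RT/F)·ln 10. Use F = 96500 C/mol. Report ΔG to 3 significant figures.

The standard cell potential is +1.198 − (−0.768) = +1.966 V, with n = 2 electrons in the balanced equation.
Here Q = [Zn2+(aq)] / [Pt2+(aq)] = 300 (log Q = 2.477), giving E = +1.966 − (0.0592/2)·(2.477) = +1.8927 V.
Then ΔG = −nFE = −2 × 96500 × +1.8927 J/mol = −365 kJ/mol.

−365 kJ/mol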